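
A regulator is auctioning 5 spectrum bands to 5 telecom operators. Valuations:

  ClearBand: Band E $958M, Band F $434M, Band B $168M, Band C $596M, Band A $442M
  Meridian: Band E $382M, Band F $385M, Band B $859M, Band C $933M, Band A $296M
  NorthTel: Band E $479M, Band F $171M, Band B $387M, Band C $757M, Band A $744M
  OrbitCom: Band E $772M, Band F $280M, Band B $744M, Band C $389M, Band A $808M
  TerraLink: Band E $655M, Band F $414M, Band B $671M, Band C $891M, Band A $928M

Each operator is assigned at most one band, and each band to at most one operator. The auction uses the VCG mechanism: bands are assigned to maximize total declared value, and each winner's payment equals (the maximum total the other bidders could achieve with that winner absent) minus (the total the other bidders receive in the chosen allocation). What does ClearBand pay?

Efficient allocation: ClearBand→Band E ($958M), Meridian→Band B ($859M), NorthTel→Band C ($757M), OrbitCom→Band A ($808M), TerraLink→Band F ($414M); total welfare W = $3796M.
ClearBand receives Band E at value $958M, so the others get W − 958 = $2838M.
Without ClearBand: best allocation of the remaining 4 bidders over all 5 bands is Meridian→Band B ($859M), NorthTel→Band C ($757M), OrbitCom→Band E ($772M), TerraLink→Band A ($928M), total $3316M.
VCG payment = (others' best without ClearBand) − (others' welfare with ClearBand) = 3316 − 2838 = $478M.

ClearBand pays $478M.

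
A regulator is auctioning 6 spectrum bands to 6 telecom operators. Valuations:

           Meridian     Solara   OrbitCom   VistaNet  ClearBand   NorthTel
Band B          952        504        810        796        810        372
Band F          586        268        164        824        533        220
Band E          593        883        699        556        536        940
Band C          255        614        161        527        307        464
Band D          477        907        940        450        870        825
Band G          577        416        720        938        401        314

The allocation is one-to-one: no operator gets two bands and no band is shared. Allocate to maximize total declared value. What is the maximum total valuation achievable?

Max total: $4920M

Optimal: Meridian→Band B ($952M), Solara→Band C ($614M), OrbitCom→Band G ($720M), VistaNet→Band F ($824M), ClearBand→Band D ($870M), NorthTel→Band E ($940M) — total 952+614+720+824+870+940 = $4920M.
Row-greedy (each operator in turn takes its best remaining band) gives $4403M, worse by 517.
Next-best assignment: Meridian→Band B, Solara→Band C, OrbitCom→Band D, VistaNet→Band G, ClearBand→Band F, NorthTel→Band E = $4917M.
Every other assignment is strictly worse.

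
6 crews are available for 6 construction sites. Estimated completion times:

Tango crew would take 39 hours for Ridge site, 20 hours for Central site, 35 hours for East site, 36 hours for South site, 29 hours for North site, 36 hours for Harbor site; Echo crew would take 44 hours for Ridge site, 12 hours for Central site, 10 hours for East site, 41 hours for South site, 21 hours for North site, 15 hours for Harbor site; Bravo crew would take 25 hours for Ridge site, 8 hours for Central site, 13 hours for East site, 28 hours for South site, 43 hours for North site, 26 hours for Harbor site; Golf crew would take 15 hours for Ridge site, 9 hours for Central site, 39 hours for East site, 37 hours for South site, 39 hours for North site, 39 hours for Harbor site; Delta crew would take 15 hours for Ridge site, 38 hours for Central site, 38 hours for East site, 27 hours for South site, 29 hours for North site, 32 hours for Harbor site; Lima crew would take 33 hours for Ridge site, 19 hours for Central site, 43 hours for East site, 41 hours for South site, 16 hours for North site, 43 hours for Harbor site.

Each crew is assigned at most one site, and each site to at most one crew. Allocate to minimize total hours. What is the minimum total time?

Minimum total: 104 hours

Optimal: Tango crew→South site (36 hours), Echo crew→Harbor site (15 hours), Bravo crew→East site (13 hours), Golf crew→Central site (9 hours), Delta crew→Ridge site (15 hours), Lima crew→North site (16 hours) — total 36+15+13+9+15+16 = 104 hours.
Next-best assignment: Tango crew→Central site, Echo crew→Harbor site, Bravo crew→East site, Golf crew→Ridge site, Delta crew→South site, Lima crew→North site = 106 hours.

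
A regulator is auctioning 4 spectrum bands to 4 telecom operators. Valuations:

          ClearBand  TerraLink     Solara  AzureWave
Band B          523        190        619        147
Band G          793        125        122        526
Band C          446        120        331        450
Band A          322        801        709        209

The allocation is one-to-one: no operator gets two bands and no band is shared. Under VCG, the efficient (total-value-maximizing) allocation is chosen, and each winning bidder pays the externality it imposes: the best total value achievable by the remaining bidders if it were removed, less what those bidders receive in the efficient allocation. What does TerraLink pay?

Efficient allocation: ClearBand→Band G ($793M), TerraLink→Band A ($801M), Solara→Band B ($619M), AzureWave→Band C ($450M); total welfare W = $2663M.
TerraLink receives Band A at value $801M, so the others get W − 801 = $1862M.
Without TerraLink: best allocation of the remaining 3 bidders over all 4 bands is ClearBand→Band G ($793M), Solara→Band A ($709M), AzureWave→Band C ($450M), total $1952M.
VCG payment = (others' best without TerraLink) − (others' welfare with TerraLink) = 1952 − 1862 = $90M.

TerraLink pays $90M.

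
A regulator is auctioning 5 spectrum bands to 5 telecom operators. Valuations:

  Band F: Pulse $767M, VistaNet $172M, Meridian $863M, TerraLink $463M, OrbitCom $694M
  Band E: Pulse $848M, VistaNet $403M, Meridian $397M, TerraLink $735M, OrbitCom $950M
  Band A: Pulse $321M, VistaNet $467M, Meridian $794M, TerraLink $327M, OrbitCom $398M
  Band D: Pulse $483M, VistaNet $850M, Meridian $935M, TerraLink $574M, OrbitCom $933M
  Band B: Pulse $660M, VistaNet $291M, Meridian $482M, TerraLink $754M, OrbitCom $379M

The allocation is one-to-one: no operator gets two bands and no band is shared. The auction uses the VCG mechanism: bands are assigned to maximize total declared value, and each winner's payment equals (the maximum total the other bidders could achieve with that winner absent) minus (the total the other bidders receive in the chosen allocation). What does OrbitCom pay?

Efficient allocation: Pulse→Band F ($767M), VistaNet→Band D ($850M), Meridian→Band A ($794M), TerraLink→Band B ($754M), OrbitCom→Band E ($950M); total welfare W = $4115M.
OrbitCom receives Band E at value $950M, so the others get W − 950 = $3165M.
Without OrbitCom: best allocation of the remaining 4 bidders over all 5 bands is Pulse→Band E ($848M), VistaNet→Band D ($850M), Meridian→Band F ($863M), TerraLink→Band B ($754M), total $3315M.
VCG payment = (others' best without OrbitCom) − (others' welfare with OrbitCom) = 3315 − 3165 = $150M.

OrbitCom pays $150M.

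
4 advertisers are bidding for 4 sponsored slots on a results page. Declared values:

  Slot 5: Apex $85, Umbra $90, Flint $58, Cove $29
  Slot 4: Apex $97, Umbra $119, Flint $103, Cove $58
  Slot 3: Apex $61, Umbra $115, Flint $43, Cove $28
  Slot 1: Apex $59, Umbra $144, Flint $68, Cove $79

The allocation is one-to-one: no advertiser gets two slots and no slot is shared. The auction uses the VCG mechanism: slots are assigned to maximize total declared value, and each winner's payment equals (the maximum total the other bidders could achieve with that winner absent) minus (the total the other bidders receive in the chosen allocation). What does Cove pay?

Cove pays $29.

Efficient allocation: Apex→Slot 5 ($85), Umbra→Slot 3 ($115), Flint→Slot 4 ($103), Cove→Slot 1 ($79); total welfare W = $382.
Cove receives Slot 1 at value $79, so the others get W − 79 = $303.
Without Cove: best allocation of the remaining 3 bidders over all 4 slots is Apex→Slot 5 ($85), Umbra→Slot 1 ($144), Flint→Slot 4 ($103), total $332.
VCG payment = (others' best without Cove) − (others' welfare with Cove) = 332 − 303 = $29.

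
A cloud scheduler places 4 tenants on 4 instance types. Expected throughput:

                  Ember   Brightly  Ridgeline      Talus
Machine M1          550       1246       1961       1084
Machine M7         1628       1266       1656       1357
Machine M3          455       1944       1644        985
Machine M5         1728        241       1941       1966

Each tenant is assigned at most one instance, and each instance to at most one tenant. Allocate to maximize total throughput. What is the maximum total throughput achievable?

Maximum total: 7499 ops/s

This is the linear assignment problem.
Optimal: Ember→Machine M7 (1628 ops/s), Brightly→Machine M3 (1944 ops/s), Ridgeline→Machine M1 (1961 ops/s), Talus→Machine M5 (1966 ops/s) — total 1628+1944+1961+1966 = 7499 ops/s.
Row-greedy (each tenant in turn takes its best remaining instance) gives 6990 ops/s, worse by 509.
Next-best assignment: Ember→Machine M5, Brightly→Machine M3, Ridgeline→Machine M1, Talus→Machine M7 = 6990 ops/s.
Swapping Talus↔Brightly (Talus→Machine M3 985 ops/s, Brightly→Machine M5 241 ops/s) loses 2684.
No other one-to-one assignment exceeds 7499 ops/s.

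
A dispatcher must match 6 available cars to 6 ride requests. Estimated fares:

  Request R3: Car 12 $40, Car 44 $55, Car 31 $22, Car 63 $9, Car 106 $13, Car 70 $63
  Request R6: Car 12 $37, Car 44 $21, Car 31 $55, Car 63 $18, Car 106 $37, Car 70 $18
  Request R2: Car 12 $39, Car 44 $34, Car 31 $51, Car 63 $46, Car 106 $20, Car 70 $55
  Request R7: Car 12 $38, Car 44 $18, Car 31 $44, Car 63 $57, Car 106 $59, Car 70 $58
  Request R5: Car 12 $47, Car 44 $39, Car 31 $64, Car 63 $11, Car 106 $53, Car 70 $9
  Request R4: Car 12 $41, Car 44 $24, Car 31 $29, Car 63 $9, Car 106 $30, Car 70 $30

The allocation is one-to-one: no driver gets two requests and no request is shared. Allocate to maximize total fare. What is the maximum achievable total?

Optimal: Car 12→Request R4 ($41), Car 44→Request R3 ($55), Car 31→Request R6 ($55), Car 63→Request R7 ($57), Car 106→Request R5 ($53), Car 70→Request R2 ($55) — total 41+55+55+57+53+55 = $316.
Column-greedy (each request in turn goes to its best remaining driver) gives $294, worse by 22.
Next-best assignment: Car 12→Request R4, Car 44→Request R3, Car 31→Request R5, Car 63→Request R7, Car 106→Request R6, Car 70→Request R2 = $309.
Every other assignment is strictly worse.

Max total: $316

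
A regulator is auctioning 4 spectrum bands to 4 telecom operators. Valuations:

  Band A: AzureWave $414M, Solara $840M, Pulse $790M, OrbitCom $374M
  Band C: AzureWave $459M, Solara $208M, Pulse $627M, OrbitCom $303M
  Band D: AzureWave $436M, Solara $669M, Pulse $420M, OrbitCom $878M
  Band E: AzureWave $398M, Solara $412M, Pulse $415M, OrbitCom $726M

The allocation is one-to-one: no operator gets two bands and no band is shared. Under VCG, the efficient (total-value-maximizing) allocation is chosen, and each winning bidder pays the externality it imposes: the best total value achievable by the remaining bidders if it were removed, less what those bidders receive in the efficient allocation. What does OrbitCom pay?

OrbitCom pays $53M.

Efficient allocation: AzureWave→Band E ($398M), Solara→Band A ($840M), Pulse→Band C ($627M), OrbitCom→Band D ($878M); total welfare W = $2743M.
OrbitCom receives Band D at value $878M, so the others get W − 878 = $1865M.
Without OrbitCom: best allocation of the remaining 3 bidders over all 4 bands is AzureWave→Band C ($459M), Solara→Band D ($669M), Pulse→Band A ($790M), total $1918M.
VCG payment = (others' best without OrbitCom) − (others' welfare with OrbitCom) = 1918 − 1865 = $53M.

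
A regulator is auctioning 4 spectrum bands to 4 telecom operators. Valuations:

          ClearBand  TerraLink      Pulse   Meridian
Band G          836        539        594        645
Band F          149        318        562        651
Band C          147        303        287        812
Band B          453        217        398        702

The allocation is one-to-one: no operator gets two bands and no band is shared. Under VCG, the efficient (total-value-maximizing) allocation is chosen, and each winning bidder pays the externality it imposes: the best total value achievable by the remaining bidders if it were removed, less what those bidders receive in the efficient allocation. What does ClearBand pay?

Efficient allocation: ClearBand→Band G ($836M), TerraLink→Band B ($217M), Pulse→Band F ($562M), Meridian→Band C ($812M); total welfare W = $2427M.
ClearBand receives Band G at value $836M, so the others get W − 836 = $1591M.
Without ClearBand: best allocation of the remaining 3 bidders over all 4 bands is TerraLink→Band G ($539M), Pulse→Band F ($562M), Meridian→Band C ($812M), total $1913M.
VCG payment = (others' best without ClearBand) − (others' welfare with ClearBand) = 1913 − 1591 = $322M.

ClearBand pays $322M.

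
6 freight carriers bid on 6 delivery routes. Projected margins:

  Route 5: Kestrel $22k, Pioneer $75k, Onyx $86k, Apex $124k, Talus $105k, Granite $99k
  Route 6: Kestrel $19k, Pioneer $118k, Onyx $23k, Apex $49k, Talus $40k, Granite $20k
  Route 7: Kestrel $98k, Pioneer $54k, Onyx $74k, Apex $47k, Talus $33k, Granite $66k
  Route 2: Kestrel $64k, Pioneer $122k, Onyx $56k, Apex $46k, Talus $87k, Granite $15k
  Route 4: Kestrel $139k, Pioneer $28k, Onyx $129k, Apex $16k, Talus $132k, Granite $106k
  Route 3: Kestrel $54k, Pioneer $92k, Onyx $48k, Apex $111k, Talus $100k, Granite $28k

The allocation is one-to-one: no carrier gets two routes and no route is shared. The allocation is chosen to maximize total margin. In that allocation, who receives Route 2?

Treat this as an assignment problem: match each carrier to one route.
Optimal: Kestrel→Route 7 ($98k), Pioneer→Route 6 ($118k), Onyx→Route 4 ($129k), Apex→Route 3 ($111k), Talus→Route 2 ($87k), Granite→Route 5 ($99k) — total 98+118+129+111+87+99 = $642k.
Column-greedy (each route in turn goes to its best remaining carrier) gives $584k, worse by 58.
Talus's own top route is Route 4 ($132k), but forcing Talus→Route 4 and reassigning the rest optimally gives only $614k — worse by 28.

Talus receives Route 2.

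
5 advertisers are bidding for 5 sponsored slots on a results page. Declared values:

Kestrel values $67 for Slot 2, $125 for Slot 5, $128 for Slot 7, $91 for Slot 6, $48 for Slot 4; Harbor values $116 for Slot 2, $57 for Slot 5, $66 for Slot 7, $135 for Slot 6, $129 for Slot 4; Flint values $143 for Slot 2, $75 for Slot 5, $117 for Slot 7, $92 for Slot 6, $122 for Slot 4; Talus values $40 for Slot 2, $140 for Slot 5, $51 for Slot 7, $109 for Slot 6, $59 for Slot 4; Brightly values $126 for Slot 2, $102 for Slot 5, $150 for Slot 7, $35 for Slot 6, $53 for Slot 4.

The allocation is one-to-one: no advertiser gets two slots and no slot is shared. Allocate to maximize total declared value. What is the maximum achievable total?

Max total: $656

This is the linear assignment problem.
Optimal: Kestrel→Slot 5 ($125), Harbor→Slot 4 ($129), Flint→Slot 2 ($143), Talus→Slot 6 ($109), Brightly→Slot 7 ($150) — total 125+129+143+109+150 = $656.
Column-greedy (each slot in turn goes to its best remaining advertiser) gives $616, worse by 40.
Next-best assignment: Kestrel→Slot 6, Harbor→Slot 4, Flint→Slot 2, Talus→Slot 5, Brightly→Slot 7 = $653.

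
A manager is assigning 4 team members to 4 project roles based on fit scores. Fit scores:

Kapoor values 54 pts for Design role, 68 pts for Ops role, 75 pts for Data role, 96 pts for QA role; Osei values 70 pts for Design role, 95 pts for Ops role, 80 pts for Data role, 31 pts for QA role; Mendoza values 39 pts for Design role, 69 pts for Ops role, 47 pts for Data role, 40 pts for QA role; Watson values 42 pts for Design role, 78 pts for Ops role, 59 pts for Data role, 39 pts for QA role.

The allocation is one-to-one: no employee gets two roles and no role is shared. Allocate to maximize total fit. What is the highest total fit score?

Max total: 294 pts

Optimal: Kapoor→QA role (96 pts), Osei→Design role (70 pts), Mendoza→Ops role (69 pts), Watson→Data role (59 pts) — total 96+70+69+59 = 294 pts.
Row-greedy (each employee in turn takes its best remaining role) gives 280 pts, worse by 14.
No other one-to-one assignment exceeds 294 pts.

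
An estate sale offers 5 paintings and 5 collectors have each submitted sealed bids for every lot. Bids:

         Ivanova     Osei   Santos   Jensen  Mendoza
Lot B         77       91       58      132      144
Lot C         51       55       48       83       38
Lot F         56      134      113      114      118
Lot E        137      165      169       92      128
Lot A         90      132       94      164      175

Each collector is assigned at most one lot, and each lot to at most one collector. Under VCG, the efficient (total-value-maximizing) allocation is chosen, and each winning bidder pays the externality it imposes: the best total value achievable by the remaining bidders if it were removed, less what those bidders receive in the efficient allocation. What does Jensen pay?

Jensen pays $57.

Efficient allocation: Ivanova→Lot C ($51), Osei→Lot F ($134), Santos→Lot E ($169), Jensen→Lot A ($164), Mendoza→Lot B ($144); total welfare W = $662.
Jensen receives Lot A at value $164, so the others get W − 164 = $498.
Without Jensen: best allocation of the remaining 4 bidders over all 5 lots is Ivanova→Lot B ($77), Osei→Lot F ($134), Santos→Lot E ($169), Mendoza→Lot A ($175), total $555.
VCG payment = (others' best without Jensen) − (others' welfare with Jensen) = 555 − 498 = $57.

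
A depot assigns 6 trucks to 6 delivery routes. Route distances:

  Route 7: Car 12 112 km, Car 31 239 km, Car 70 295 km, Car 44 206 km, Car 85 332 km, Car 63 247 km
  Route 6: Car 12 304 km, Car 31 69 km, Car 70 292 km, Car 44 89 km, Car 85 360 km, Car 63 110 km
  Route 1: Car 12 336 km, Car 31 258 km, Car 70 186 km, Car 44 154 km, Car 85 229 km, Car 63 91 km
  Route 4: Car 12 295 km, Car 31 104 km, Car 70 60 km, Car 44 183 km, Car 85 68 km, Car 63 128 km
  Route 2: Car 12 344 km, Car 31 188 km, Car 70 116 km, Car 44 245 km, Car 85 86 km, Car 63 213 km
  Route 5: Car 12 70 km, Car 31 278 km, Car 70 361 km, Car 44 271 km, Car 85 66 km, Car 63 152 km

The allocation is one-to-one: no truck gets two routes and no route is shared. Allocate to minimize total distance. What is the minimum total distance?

Minimum total: 578 km

This is a one-to-one assignment (minimum-cost bipartite matching).
Optimal: Car 12→Route 7 (112 km), Car 31→Route 4 (104 km), Car 70→Route 2 (116 km), Car 44→Route 6 (89 km), Car 85→Route 5 (66 km), Car 63→Route 1 (91 km) — total 112+104+116+89+66+91 = 578 km.
Next-best assignment: Car 12→Route 5, Car 31→Route 6, Car 70→Route 4, Car 44→Route 7, Car 85→Route 2, Car 63→Route 1 = 582 km.
No other one-to-one assignment undercuts 578 km.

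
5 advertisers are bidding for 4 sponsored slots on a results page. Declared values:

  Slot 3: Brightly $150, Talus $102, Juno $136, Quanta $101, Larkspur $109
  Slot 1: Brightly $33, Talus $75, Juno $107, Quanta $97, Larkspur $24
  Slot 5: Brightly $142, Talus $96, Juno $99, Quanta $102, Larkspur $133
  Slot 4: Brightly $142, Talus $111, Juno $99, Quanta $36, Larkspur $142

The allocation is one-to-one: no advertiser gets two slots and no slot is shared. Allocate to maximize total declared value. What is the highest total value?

Maximum total: $517

Optimal: Juno→Slot 3 ($136), Quanta→Slot 1 ($97), Brightly→Slot 5 ($142), Larkspur→Slot 4 ($142) — total 136+97+142+142 = $517.
Max-entry greedy (repeatedly take the single best remaining cell) gives $501, worse by 16.
Next-best assignment: Juno→Slot 3, Quanta→Slot 1, Larkspur→Slot 5, Brightly→Slot 4 = $508.
No other one-to-one assignment exceeds $517.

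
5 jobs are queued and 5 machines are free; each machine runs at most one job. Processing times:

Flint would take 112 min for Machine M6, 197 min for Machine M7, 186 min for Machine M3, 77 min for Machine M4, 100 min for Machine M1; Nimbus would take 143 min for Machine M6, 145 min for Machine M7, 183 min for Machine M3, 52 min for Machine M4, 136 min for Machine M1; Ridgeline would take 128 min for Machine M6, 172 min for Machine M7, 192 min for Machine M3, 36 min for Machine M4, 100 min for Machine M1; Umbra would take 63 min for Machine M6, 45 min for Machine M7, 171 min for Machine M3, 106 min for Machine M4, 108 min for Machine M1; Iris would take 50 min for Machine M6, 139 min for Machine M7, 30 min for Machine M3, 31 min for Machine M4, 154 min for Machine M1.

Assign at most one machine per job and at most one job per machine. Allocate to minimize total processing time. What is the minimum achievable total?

Optimal: Flint→Machine M6 (112 min), Nimbus→Machine M4 (52 min), Ridgeline→Machine M1 (100 min), Umbra→Machine M7 (45 min), Iris→Machine M3 (30 min) — total 112+52+100+45+30 = 339 min.
Row-greedy (each job in turn takes its cheapest remaining machine) gives 416 min, worse by 77.

Min total: 339 min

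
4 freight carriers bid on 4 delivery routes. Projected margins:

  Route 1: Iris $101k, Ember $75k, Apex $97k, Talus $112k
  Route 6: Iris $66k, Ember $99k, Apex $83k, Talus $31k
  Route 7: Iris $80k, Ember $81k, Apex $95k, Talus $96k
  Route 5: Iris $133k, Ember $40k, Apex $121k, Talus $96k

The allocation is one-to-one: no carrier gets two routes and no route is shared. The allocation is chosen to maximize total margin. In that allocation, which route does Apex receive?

This is the linear assignment problem.
Optimal: Iris→Route 5 ($133k), Ember→Route 6 ($99k), Apex→Route 7 ($95k), Talus→Route 1 ($112k) — total 133+99+95+112 = $439k.
Row-greedy (each carrier in turn takes its best remaining route) gives $425k, worse by 14.
Every other assignment is strictly worse.
Apex's own top route is Route 5 ($121k), but forcing Apex→Route 5 and reassigning the rest optimally gives only $417k — worse by 22.

Apex receives Route 7.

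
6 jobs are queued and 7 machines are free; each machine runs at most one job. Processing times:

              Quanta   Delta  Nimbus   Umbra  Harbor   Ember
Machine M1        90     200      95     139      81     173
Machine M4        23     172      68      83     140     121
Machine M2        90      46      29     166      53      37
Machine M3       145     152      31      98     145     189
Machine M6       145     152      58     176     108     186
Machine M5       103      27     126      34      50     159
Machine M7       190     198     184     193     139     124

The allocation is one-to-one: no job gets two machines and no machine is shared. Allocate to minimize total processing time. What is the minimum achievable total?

Min total: 324 min

Optimal: Quanta→Machine M4 (23 min), Delta→Machine M5 (27 min), Nimbus→Machine M6 (58 min), Umbra→Machine M3 (98 min), Harbor→Machine M1 (81 min), Ember→Machine M2 (37 min) — total 23+27+58+98+81+37 = 324 min.
Row-greedy (each job in turn takes its cheapest remaining machine) gives 382 min, worse by 58.
Next-best assignment: Quanta→Machine M4, Delta→Machine M2, Nimbus→Machine M3, Umbra→Machine M5, Harbor→Machine M1, Ember→Machine M7 = 339 min.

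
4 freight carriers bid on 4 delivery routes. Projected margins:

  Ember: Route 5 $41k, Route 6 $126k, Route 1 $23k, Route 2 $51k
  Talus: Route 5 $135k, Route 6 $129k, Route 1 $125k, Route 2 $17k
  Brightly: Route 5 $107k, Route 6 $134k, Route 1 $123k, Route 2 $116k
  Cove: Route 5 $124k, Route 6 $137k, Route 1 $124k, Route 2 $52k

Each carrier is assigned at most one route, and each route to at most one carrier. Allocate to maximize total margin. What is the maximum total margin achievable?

This is the linear assignment problem.
Optimal: Ember→Route 6 ($126k), Talus→Route 5 ($135k), Brightly→Route 2 ($116k), Cove→Route 1 ($124k) — total 126+135+116+124 = $501k.
Max-entry greedy (repeatedly take the single best remaining cell) gives $446k, worse by 55.
Next-best assignment: Ember→Route 6, Talus→Route 1, Brightly→Route 2, Cove→Route 5 = $491k.
Swapping Ember↔Brightly (Ember→Route 2 $51k, Brightly→Route 6 $134k) loses 57.

Maximum total: $501k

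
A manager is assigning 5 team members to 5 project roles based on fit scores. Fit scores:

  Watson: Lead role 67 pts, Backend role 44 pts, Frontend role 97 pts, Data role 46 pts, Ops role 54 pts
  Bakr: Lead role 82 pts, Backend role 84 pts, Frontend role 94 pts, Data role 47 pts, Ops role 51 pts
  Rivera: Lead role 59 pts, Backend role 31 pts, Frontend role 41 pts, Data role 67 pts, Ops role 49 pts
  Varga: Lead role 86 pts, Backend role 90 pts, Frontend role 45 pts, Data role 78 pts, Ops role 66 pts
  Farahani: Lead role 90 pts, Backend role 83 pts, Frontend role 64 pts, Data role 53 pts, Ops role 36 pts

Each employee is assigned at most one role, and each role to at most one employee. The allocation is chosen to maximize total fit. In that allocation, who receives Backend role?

Optimal: Watson→Frontend role (97 pts), Bakr→Backend role (84 pts), Rivera→Data role (67 pts), Varga→Ops role (66 pts), Farahani→Lead role (90 pts) — total 97+84+67+66+90 = 404 pts.
Max-entry greedy (repeatedly take the single best remaining cell) gives 395 pts, worse by 9.
Swapping Varga↔Rivera (Varga→Data role 78 pts, Rivera→Ops role 49 pts) loses 6.
Bakr's own top role is Frontend role (94 pts), but forcing Bakr→Frontend role and reassigning the rest optimally gives only 395 pts — worse by 9.

Bakr receives Backend role.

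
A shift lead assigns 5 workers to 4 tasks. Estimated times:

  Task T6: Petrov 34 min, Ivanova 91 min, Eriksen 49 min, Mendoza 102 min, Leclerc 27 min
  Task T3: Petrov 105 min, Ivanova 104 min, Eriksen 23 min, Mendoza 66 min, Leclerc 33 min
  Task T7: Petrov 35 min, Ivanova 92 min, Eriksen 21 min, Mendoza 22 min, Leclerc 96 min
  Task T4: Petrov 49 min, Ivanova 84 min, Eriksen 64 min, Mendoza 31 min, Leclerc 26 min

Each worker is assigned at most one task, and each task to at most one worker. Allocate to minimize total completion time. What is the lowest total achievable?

This is a one-to-one assignment (minimum-cost bipartite matching).
Optimal: Petrov→Task T6 (34 min), Eriksen→Task T3 (23 min), Mendoza→Task T7 (22 min), Leclerc→Task T4 (26 min) — total 34+23+22+26 = 105 min.
Column-greedy (each task in turn goes to its cheapest remaining worker) gives 121 min, worse by 16.
Next-best assignment: Leclerc→Task T6, Eriksen→Task T3, Petrov→Task T7, Mendoza→Task T4 = 116 min.
Swapping Mendoza↔Petrov (Mendoza→Task T6 102 min, Petrov→Task T7 35 min) adds 81.
No other one-to-one assignment undercuts 105 min.

Min total: 105 min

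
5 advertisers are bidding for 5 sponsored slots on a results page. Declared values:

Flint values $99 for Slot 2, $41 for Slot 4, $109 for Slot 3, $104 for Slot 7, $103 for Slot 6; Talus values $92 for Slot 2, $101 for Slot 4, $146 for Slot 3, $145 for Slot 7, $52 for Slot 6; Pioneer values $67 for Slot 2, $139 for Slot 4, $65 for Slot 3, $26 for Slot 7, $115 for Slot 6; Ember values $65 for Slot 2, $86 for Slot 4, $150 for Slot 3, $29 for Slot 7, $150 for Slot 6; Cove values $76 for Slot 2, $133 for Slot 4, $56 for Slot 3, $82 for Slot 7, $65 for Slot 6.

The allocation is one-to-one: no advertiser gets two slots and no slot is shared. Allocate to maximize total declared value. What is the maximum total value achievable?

Optimal: Flint→Slot 2 ($99), Talus→Slot 7 ($145), Pioneer→Slot 6 ($115), Ember→Slot 3 ($150), Cove→Slot 4 ($133) — total 99+145+115+150+133 = $642.
Column-greedy (each slot in turn goes to its best remaining advertiser) gives $598, worse by 44.
Next-best assignment: Flint→Slot 3, Talus→Slot 7, Pioneer→Slot 4, Ember→Slot 6, Cove→Slot 2 = $619.

Max total: $642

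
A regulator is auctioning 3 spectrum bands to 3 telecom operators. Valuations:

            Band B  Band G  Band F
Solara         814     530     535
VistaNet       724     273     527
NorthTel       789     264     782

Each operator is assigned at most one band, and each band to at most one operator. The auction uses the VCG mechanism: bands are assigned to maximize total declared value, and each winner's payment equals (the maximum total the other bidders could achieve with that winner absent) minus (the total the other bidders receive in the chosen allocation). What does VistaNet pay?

VistaNet pays $284M.

Efficient allocation: Solara→Band G ($530M), VistaNet→Band B ($724M), NorthTel→Band F ($782M); total welfare W = $2036M.
VistaNet receives Band B at value $724M, so the others get W − 724 = $1312M.
Without VistaNet: best allocation of the remaining 2 bidders over all 3 bands is Solara→Band B ($814M), NorthTel→Band F ($782M), total $1596M.
VCG payment = (others' best without VistaNet) − (others' welfare with VistaNet) = 1596 − 1312 = $284M.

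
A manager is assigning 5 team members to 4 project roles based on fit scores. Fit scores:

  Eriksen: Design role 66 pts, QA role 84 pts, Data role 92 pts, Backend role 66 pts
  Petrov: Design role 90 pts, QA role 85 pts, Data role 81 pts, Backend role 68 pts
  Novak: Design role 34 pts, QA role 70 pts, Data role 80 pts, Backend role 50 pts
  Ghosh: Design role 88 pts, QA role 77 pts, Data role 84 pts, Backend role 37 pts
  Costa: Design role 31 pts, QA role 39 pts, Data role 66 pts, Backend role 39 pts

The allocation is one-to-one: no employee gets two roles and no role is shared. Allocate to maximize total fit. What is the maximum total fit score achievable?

Optimal: Ghosh→Design role (88 pts), Eriksen→QA role (84 pts), Novak→Data role (80 pts), Petrov→Backend role (68 pts) — total 88+84+80+68 = 320 pts.
Max-entry greedy (repeatedly take the single best remaining cell) gives 309 pts, worse by 11.
Every other assignment is strictly worse.

Max total: 320 pts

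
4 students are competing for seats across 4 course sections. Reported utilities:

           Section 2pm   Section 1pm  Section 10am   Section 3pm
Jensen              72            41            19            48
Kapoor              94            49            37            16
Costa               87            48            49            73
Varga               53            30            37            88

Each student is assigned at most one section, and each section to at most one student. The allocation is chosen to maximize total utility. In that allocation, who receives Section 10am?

Treat this as an assignment problem: match each student to one section.
Optimal: Jensen→Section 1pm (41 points), Kapoor→Section 2pm (94 points), Costa→Section 10am (49 points), Varga→Section 3pm (88 points) — total 41+94+49+88 = 272 points.
Column-greedy (each section in turn goes to its best remaining student) gives 227 points, worse by 45.
Next-best assignment: Jensen→Section 2pm, Kapoor→Section 1pm, Costa→Section 10am, Varga→Section 3pm = 258 points.
Costa's own top section is Section 2pm (87 points), but forcing Costa→Section 2pm and reassigning the rest optimally gives only 253 points — worse by 19.

Costa receives Section 10am.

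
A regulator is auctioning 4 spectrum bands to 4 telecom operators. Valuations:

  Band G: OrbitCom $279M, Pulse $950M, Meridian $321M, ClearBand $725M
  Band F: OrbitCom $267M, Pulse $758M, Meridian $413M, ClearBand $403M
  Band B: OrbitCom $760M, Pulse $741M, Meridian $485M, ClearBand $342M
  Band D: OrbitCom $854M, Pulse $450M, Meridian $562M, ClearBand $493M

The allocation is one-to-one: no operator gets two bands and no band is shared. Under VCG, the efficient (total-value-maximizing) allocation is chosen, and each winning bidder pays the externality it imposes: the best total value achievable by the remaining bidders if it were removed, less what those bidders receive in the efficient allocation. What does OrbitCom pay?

Efficient allocation: OrbitCom→Band D ($854M), Pulse→Band F ($758M), Meridian→Band B ($485M), ClearBand→Band G ($725M); total welfare W = $2822M.
OrbitCom receives Band D at value $854M, so the others get W − 854 = $1968M.
Without OrbitCom: best allocation of the remaining 3 bidders over all 4 bands is Pulse→Band F ($758M), Meridian→Band D ($562M), ClearBand→Band G ($725M), total $2045M.
VCG payment = (others' best without OrbitCom) − (others' welfare with OrbitCom) = 2045 − 1968 = $77M.

OrbitCom pays $77M.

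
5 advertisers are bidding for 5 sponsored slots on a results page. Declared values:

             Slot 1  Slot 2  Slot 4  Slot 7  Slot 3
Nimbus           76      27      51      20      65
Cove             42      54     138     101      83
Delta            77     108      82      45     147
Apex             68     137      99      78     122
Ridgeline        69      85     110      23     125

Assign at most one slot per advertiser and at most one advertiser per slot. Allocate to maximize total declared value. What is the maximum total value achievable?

Maximum total: $571

Optimal: Nimbus→Slot 1 ($76), Cove→Slot 7 ($101), Delta→Slot 3 ($147), Apex→Slot 2 ($137), Ridgeline→Slot 4 ($110) — total 76+101+147+137+110 = $571.
Max-entry greedy (repeatedly take the single best remaining cell) gives $521, worse by 50.
Checked against all permutations: $571 is optimal.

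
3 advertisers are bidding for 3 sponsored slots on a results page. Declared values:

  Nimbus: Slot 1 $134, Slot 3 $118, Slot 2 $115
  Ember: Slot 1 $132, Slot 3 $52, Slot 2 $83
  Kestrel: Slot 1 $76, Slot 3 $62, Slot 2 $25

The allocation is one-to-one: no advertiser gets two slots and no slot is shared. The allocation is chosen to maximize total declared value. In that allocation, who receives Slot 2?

This is the linear assignment problem.
Optimal: Nimbus→Slot 2 ($115), Ember→Slot 1 ($132), Kestrel→Slot 3 ($62) — total 115+132+62 = $309.
Row-greedy (each advertiser in turn takes its best remaining slot) gives $279, worse by 30.
Next-best assignment: Nimbus→Slot 1, Ember→Slot 2, Kestrel→Slot 3 = $279.
Swapping Kestrel↔Ember (Kestrel→Slot 1 $76, Ember→Slot 3 $52) loses 66.
No other one-to-one assignment exceeds $309.
Nimbus's own top slot is Slot 1 ($134), but forcing Nimbus→Slot 1 and reassigning the rest optimally gives only $279 — worse by 30.

Nimbus receives Slot 2.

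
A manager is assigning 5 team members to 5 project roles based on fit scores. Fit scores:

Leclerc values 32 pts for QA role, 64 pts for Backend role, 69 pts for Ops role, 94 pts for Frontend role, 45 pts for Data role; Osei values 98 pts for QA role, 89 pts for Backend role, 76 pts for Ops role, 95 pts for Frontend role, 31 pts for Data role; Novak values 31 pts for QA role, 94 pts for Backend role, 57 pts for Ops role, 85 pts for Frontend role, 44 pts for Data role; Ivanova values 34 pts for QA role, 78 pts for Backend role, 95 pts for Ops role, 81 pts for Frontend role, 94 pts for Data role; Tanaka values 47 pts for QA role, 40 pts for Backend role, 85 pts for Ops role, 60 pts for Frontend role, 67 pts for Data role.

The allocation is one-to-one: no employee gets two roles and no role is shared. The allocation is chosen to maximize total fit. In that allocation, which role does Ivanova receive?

Optimal: Leclerc→Frontend role (94 pts), Osei→QA role (98 pts), Novak→Backend role (94 pts), Ivanova→Data role (94 pts), Tanaka→Ops role (85 pts) — total 94+98+94+94+85 = 465 pts.
Max-entry greedy (repeatedly take the single best remaining cell) gives 448 pts, worse by 17.
Next-best assignment: Leclerc→Frontend role, Osei→QA role, Novak→Backend role, Ivanova→Ops role, Tanaka→Data role = 448 pts.
Swapping Osei↔Novak (Osei→Backend role 89 pts, Novak→QA role 31 pts) loses 72.
Ivanova's own top role is Ops role (95 pts), but forcing Ivanova→Ops role and reassigning the rest optimally gives only 448 pts — worse by 17.

Ivanova receives Data role.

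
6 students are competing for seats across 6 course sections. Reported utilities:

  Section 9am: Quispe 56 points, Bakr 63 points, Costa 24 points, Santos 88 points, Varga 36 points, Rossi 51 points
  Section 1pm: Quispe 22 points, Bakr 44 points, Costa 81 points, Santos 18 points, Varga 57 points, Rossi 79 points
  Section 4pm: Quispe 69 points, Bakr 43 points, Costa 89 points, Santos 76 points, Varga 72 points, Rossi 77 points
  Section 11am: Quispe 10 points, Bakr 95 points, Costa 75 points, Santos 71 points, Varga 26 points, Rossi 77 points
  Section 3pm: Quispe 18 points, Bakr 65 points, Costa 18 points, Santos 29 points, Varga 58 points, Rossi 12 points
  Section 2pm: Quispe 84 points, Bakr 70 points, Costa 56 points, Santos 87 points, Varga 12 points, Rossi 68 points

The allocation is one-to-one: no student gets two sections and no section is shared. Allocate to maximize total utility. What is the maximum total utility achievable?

Max total: 493 points

This is a one-to-one assignment (maximum-weight bipartite matching).
Optimal: Quispe→Section 2pm (84 points), Bakr→Section 11am (95 points), Costa→Section 4pm (89 points), Santos→Section 9am (88 points), Varga→Section 3pm (58 points), Rossi→Section 1pm (79 points) — total 84+95+89+88+58+79 = 493 points.
Column-greedy (each section in turn goes to its best remaining student) gives 483 points, worse by 10.
Next-best assignment: Quispe→Section 2pm, Bakr→Section 11am, Costa→Section 1pm, Santos→Section 9am, Varga→Section 3pm, Rossi→Section 4pm = 483 points.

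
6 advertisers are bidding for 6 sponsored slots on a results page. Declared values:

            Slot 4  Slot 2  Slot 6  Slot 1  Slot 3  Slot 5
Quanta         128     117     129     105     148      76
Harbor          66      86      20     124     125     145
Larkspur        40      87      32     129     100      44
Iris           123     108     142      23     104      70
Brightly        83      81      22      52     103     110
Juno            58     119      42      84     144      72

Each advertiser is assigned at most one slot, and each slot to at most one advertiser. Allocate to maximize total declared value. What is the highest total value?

Maximum total: $769

Treat this as an assignment problem: match each advertiser to one slot.
Optimal: Quanta→Slot 4 ($128), Harbor→Slot 5 ($145), Larkspur→Slot 1 ($129), Iris→Slot 6 ($142), Brightly→Slot 2 ($81), Juno→Slot 3 ($144) — total 128+145+129+142+81+144 = $769.
Column-greedy (each slot in turn goes to its best remaining advertiser) gives $753, worse by 16.
Swapping Juno↔Brightly (Juno→Slot 2 $119, Brightly→Slot 3 $103) loses 3.
Checked against all permutations: $769 is optimal.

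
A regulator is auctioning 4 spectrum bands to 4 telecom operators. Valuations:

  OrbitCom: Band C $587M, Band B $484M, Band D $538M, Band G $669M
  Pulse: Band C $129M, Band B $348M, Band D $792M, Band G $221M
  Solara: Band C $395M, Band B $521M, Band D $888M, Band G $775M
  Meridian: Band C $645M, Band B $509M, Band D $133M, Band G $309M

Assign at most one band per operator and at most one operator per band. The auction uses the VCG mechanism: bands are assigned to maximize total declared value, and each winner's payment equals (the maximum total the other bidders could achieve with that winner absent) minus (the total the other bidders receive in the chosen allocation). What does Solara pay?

Efficient allocation: OrbitCom→Band B ($484M), Pulse→Band D ($792M), Solara→Band G ($775M), Meridian→Band C ($645M); total welfare W = $2696M.
Solara receives Band G at value $775M, so the others get W − 775 = $1921M.
Without Solara: best allocation of the remaining 3 bidders over all 4 bands is OrbitCom→Band G ($669M), Pulse→Band D ($792M), Meridian→Band C ($645M), total $2106M.
VCG payment = (others' best without Solara) − (others' welfare with Solara) = 2106 − 1921 = $185M.

Solara pays $185M.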